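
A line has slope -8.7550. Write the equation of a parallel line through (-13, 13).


Parallel lines have equal slopes.
m2 = -8.7550
b2 = 13 + 8.7550*(-13) = -100.8150

y = -8.7550x - 100.8150


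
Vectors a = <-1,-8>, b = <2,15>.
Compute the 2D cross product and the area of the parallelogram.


cross = -1*15 + 8*2 = -15 + 16 = 1
Parallelogram area = |1| = 1

cross = 1, parallelogram area = 1


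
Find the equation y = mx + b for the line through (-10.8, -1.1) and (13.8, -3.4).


m = (-2.3)/(24.6) = -0.0935
b = y1 - m*x1 = -1.1 - (-2.3*(-10.8))/(24.6) = -1.1 - 1.0098 = -2.1098

y = -0.0935x - 2.1098


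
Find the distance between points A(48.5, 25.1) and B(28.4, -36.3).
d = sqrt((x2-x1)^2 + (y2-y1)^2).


dx = 28.4 - 48.5 = -20.1
dy = -36.3 - 25.1 = -61.4
d = sqrt(404.01 + 3769.96) = sqrt(4173.97) = 64.6063

64.6063


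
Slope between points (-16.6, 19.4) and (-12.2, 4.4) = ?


dy = 4.4 - 19.4 = -15
dx = -12.2 + 16.6 = 4.4
m = -15/4.4 = -3.4091

m = -3.4091


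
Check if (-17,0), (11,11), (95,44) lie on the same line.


-17*(11-44) + 11*(44-0) + 95*(0-11)
= 561 + 484 - 1045 = 0

Yes, collinear (determinant = 0)


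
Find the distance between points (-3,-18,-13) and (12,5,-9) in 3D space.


dx=15, dy=23, dz=4
d = sqrt(225+529+16) = sqrt(770) = 27.7489

27.7489


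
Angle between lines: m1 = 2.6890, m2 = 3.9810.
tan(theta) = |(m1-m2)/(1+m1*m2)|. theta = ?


m1-m2 = -1.292
1+m1*m2 = 11.704909
tan(theta) = |-1.292/11.704909| = 0.110381
theta = arctan(|-1.292/11.704909|) = 6.2989 degrees (acute angle)

6.2989 degrees


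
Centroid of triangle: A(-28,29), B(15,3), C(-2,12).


Gx = (-28+15- 2)/3 = -15/3 = -5.0000
Gy = (29+3+12)/3 = 44/3 = 14.6667

G = (-5.0000, 14.6667)


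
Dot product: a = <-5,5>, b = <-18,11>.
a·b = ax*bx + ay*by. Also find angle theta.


a·b = -5*(-18) + 5*11 = 90 + 55 = 145
|a| = sqrt(25+25) = 7.0711
|b| = sqrt(324+121) = 21.0950
cos(theta) = 145/(sqrt(50)*sqrt(445)) = 145/sqrt(22250) = 0.972082
theta = arccos(145/sqrt(22250)) = 13.5704 degrees

a·b = 145, theta = 13.5704 deg


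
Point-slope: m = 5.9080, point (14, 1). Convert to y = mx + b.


y - 1 = 5.9080(x - 14)
y = 5.9080x + 1 - 5.9080*14
y = 5.9080x - 81.7120

y = 5.9080x - 81.7120


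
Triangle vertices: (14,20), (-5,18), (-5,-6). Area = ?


14*(18+ 6) = 336
-5*(-6-20) = 130
-5*(20-18) = -10
sum = 456
Area = |456|/2 = 228.0000

228.0000 sq units


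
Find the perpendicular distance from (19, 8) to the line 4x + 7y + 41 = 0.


|4*19 + 7*8 + 41| = |173| = 173
sqrt(16 + 49) = sqrt(65) = 8.0623
d = 173/sqrt(65) = 21.4580

21.4580


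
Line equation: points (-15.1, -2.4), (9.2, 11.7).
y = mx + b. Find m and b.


m = (14.1)/(24.3) = 0.5802
b = y1 - m*x1 = -2.4 - (14.1*(-15.1))/(24.3) = -2.4 + 8.7617 = 6.3617

y = 0.5802x + 6.3617


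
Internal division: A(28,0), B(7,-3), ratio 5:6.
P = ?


Px = (5*7 + 6*28)/11 = 203/11 = 18.4545
Py = (5*(-3) + 6*0)/11 = -15/11 = -1.3636

P = (18.4545, -1.3636)


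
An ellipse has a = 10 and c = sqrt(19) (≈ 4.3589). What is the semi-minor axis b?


b^2 = 10^2 - (sqrt(19))^2 = 100 - 19 = 81
b = sqrt(81) = 9

b = 9


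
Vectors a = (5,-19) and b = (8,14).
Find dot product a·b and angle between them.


a·b = 5*8 - 19*14 = 40 - 266 = -226
|a| = sqrt(25+361) = 19.6469
|b| = sqrt(64+196) = 16.1245
cos(theta) = -226/(sqrt(386)*sqrt(260)) = -226/sqrt(100360) = -0.713392
theta = arccos(-226/sqrt(100360)) = 135.5116 degrees

a·b = -226, theta = 135.5116 deg


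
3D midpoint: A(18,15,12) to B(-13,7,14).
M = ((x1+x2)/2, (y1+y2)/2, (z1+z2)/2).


Mx = (18- 13)/2 = 2.5000
My = (15+7)/2 = 11.0000
Mz = (12+14)/2 = 13.0000

M = (2.5000, 11.0000, 13.0000)


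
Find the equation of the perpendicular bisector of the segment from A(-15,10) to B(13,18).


Midpoint = (-1, 14)
Slope of AB = dy/dx = 8/28 = 0.2857
Perp slope = -dx/dy = -28/8 = -3.5000
b = My - (perp slope)*Mx = 14 + (28*(-1))/8 = 14 - 3.5000 = 10.5000

y = -3.5000x + 10.5000


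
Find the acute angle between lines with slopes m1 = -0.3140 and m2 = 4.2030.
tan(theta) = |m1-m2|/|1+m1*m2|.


m1-m2 = -4.517
1+m1*m2 = -0.319742
tan(theta) = |-4.517/(-0.319742)| = 14.127015
theta = arctan(|-4.517/(-0.319742)|) = 85.9510 degrees (acute angle)

85.9510 degrees


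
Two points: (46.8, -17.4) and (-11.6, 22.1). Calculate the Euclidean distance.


dx = -11.6 - 46.8 = -58.4
dy = 22.1 + 17.4 = 39.5
d = sqrt(3410.56 + 1560.25) = sqrt(4970.81) = 70.5040

70.5040


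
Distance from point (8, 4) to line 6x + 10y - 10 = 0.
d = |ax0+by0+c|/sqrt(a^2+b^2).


|6*8 + 10*4 - 10| = |78| = 78
sqrt(36 + 100) = sqrt(136) = 11.6619
d = 78/sqrt(136) = 6.6884

6.6884


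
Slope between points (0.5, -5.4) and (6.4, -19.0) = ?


dy = -19.0 + 5.4 = -13.6
dx = 6.4 - 0.5 = 5.9
m = -13.6/5.9 = -2.3051

m = -2.3051


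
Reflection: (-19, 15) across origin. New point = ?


Reflection rule for origin: (-x, -y)
(-19, 15) -> (19, -15)

(19, -15)


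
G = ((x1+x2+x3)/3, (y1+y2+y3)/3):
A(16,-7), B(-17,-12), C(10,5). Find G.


Gx = (16- 17+10)/3 = 9/3 = 3.0000
Gy = (-7- 12+5)/3 = -14/3 = -4.6667

G = (3.0000, -4.6667)


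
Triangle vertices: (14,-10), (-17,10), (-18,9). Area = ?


14*(10-9) = 14
-17*(9+ 10) = -323
-18*(-10-10) = 360
sum = 51
Area = |51|/2 = 25.5000

25.5000 sq units


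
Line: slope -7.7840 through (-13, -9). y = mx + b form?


y + 9 = -7.7840(x + 13)
y = -7.7840x - 9 + 7.7840*(-13)
y = -7.7840x - 110.1920

y = -7.7840x - 110.1920


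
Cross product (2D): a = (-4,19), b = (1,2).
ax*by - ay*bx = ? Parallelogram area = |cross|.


cross = -4*2 - 19*1 = -8 - 19 = -27
Parallelogram area = |-27| = 27

cross = -27, parallelogram area = 27


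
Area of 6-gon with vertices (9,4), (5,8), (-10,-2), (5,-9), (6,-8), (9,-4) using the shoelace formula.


sum(xi*y_{i+1}) = 9*8 + 5*(-2) - 10*(-9) + 5*(-8) + 6*(-4) + 9*4 = 124
sum(yi*x_{i+1}) = 4*5 + 8*(-10) - 2*5 - 9*6 - 8*9 - 4*9 = -232
Area = |124 + 232|/2 = 356/2 = 178.0000

178.0000 sq units


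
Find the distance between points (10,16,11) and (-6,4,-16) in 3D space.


dx=-16, dy=-12, dz=-27
d = sqrt(256+144+729) = sqrt(1129) = 33.6006

33.6006


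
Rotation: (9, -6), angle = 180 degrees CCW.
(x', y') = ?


cos(180) = -1, sin(180) = 0
x' = 9*(-1) + 6*0 = -9
y' = 9*0 - 6*(-1) = 6

(-9, 6)


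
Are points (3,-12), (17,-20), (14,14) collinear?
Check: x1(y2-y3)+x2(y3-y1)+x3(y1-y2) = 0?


3*(-20-14) + 17*(14+ 12) + 14*(-12+ 20)
= -102 + 442 + 112 = 452

No, not collinear (determinant = 452)


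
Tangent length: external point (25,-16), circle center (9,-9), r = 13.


d = sqrt((25-9)^2 + (-16+ 9)^2) = sqrt(256+49) = 17.4642
L = sqrt(305.0000 - 169) = sqrt(136.0000) = 11.6619

11.6619


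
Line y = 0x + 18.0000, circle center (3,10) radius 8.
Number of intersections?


Substitute y = 0x + 18.0000: (x-3)^2 + (0x+18.0000-10)^2 = 64
Expand to Ax^2 + Bx + C = 0, where b-k = 8
A = 1+m^2 = 1
B = 2(m(b-k) - h) = 2(0*8 - 3) = -6
C = h^2 + (b-k)^2 - r^2 = 9 + 64 - 64 = 9
disc = B^2-4AC = 36.0000 - 36.0000 = 0
disc = 0

1 intersection point (tangent)


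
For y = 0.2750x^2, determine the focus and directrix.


a = 0.2750
1/(4a) = 0.9091
Focus = (0, 0.9091)
Directrix: y = -0.9091

Focus = (0, 0.9091), Directrix: y = -0.9091


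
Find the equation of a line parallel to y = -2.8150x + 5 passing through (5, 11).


Parallel lines have equal slopes.
m2 = -2.8150
b2 = 11 + 2.8150*5 = 25.0750

y = -2.8150x + 25.0750


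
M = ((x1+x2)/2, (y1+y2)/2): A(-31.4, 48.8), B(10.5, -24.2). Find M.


Mx = (-31.4 + 10.5)/2 = -20.9/2 = -10.4500
My = (48.8 - 24.2)/2 = 24.6/2 = 12.3000

(-10.4500, 12.3000)


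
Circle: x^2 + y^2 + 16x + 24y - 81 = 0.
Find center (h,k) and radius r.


h = -D/2 = -16/2 = -8
k = -E/2 = -24/2 = -12
r^2 = h^2 + k^2 - F = 64 + 144 + 81 = 289
r = 17

Center (-8, -12), radius = 17


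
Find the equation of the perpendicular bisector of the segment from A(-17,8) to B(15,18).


Midpoint = (-1, 13)
Slope of AB = dy/dx = 10/32 = 0.3125
Perp slope = -dx/dy = -32/10 = -3.2000
b = My - (perp slope)*Mx = 13 + (32*(-1))/10 = 13 - 3.2000 = 9.8000

y = -3.2000x + 9.8000


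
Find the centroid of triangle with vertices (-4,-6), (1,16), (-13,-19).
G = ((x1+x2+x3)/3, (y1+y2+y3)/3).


Gx = (-4+1- 13)/3 = -16/3 = -5.3333
Gy = (-6+16- 19)/3 = -9/3 = -3.0000

G = (-5.3333, -3.0000)


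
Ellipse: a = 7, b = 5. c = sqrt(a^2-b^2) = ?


c^2 = 7^2 - 5^2 = 49 - 25 = 24
c = sqrt(24) = 4.8990

c = 4.8990


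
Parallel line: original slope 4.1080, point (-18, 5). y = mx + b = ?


Parallel lines have equal slopes.
m2 = 4.1080
b2 = 5 - 4.1080*(-18) = 78.9440

y = 4.1080x + 78.9440


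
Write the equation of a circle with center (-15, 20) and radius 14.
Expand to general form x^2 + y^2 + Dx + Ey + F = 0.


(x+ 15)^2 + (y-20)^2 = 14^2
D = -2h = 30, E = -2k = -40
F = h^2+k^2-r^2 = 225+400-196 = 429

x^2 + y^2 + 30x - 40y + 429 = 0


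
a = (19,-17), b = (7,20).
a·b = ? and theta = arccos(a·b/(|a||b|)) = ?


a·b = 19*7 - 17*20 = 133 - 340 = -207
|a| = sqrt(361+289) = 25.4951
|b| = sqrt(49+400) = 21.1896
cos(theta) = -207/(sqrt(650)*sqrt(449)) = -207/sqrt(291850) = -0.383169
theta = arccos(-207/sqrt(291850)) = 112.5301 degrees

a·b = -207, theta = 112.5301 deg


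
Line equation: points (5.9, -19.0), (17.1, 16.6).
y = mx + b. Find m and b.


m = (35.6)/(11.2) = 3.1786
b = y1 - m*x1 = -19.0 - (35.6*5.9)/(11.2) = -19.0 - 18.7536 = -37.7536

y = 3.1786x - 37.7536


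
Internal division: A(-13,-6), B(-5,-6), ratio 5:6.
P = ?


Px = (5*(-5) + 6*(-13))/11 = -103/11 = -9.3636
Py = (5*(-6) + 6*(-6))/11 = -66/11 = -6.0000

P = (-9.3636, -6.0000)


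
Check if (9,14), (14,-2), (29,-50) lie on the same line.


9*(-2+ 50) + 14*(-50-14) + 29*(14+ 2)
= 432 - 896 + 464 = 0

Yes, collinear (determinant = 0)


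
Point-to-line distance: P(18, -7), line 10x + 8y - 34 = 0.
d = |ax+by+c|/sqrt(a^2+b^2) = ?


|10*18 + 8*(-7) - 34| = |90| = 90
sqrt(100 + 64) = sqrt(164) = 12.8062
d = 90/sqrt(164) = 7.0278

7.0278


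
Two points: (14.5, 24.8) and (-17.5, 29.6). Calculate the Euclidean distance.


dx = -17.5 - 14.5 = -32.0
dy = 29.6 - 24.8 = 4.8
d = sqrt(1024.0 + 23.04) = sqrt(1047.04) = 32.3580

32.3580


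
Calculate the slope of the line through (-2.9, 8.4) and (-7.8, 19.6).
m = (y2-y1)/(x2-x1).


dy = 19.6 - 8.4 = 11.2
dx = -7.8 + 2.9 = -4.9
m = 11.2/(-4.9) = -2.2857

m = -2.2857


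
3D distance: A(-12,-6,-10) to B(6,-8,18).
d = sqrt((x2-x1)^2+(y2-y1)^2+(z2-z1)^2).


dx=18, dy=-2, dz=28
d = sqrt(324+4+784) = sqrt(1112) = 33.3467

33.3467


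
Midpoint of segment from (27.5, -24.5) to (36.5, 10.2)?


Mx = (27.5 + 36.5)/2 = 64.0/2 = 32.0000
My = (-24.5 + 10.2)/2 = -14.3/2 = -7.1500

(32.0000, -7.1500)


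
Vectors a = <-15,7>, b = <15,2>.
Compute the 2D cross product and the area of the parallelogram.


cross = -15*2 - 7*15 = -30 - 105 = -135
Parallelogram area = |-135| = 135

cross = -135, parallelogram area = 135


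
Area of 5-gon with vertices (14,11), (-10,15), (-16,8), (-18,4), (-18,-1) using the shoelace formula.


sum(xi*y_{i+1}) = 14*15 - 10*8 - 16*4 - 18*(-1) - 18*11 = -114
sum(yi*x_{i+1}) = 11*(-10) + 15*(-16) + 8*(-18) + 4*(-18) - 1*14 = -580
Area = |-114 + 580|/2 = 466/2 = 233.0000

233.0000 sq units


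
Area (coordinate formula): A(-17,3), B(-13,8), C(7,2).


-17*(8-2) = -102
-13*(2-3) = 13
7*(3-8) = -35
sum = -124
Area = |-124|/2 = 62.0000

62.0000 sq units


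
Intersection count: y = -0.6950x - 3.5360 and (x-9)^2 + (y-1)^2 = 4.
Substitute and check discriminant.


Substitute y = -0.6950x - 3.5360: (x-9)^2 + (-0.6950x- 3.5360-1)^2 = 4
Expand to Ax^2 + Bx + C = 0, where b-k = -4.536
A = 1+m^2 = 1.483025
B = 2(m(b-k) - h) = 2(-0.6950*(-4.536) - 9) = -11.69496
C = h^2 + (b-k)^2 - r^2 = 81 + 20.575296 - 4 = 97.575296
disc = B^2-4AC = 136.7721 - 578.8264 = -442.0543
disc < 0

0 intersection points


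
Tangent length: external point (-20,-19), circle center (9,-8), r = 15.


d = sqrt((-20-9)^2 + (-19+ 8)^2) = sqrt(841+121) = 31.0161
L = sqrt(962.0000 - 225) = sqrt(737.0000) = 27.1477

27.1477


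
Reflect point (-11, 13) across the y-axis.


Reflection rule for y-axis: (-x, y)
(-11, 13) -> (11, 13)

(11, 13)


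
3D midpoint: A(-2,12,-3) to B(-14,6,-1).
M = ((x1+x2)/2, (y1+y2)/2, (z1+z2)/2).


Mx = (-2- 14)/2 = -8.0000
My = (12+6)/2 = 9.0000
Mz = (-3- 1)/2 = -2.0000

M = (-8.0000, 9.0000, -2.0000)


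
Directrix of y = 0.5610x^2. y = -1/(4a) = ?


a = 0.5610
1/(4a) = 0.4456
directrix: y = -0.4456 = -0.4456

y = -0.4456


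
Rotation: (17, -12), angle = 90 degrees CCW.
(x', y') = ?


cos(90) = 0, sin(90) = 1
x' = 17*0 + 12*1 = 12
y' = 17*1 - 12*0 = 17

(12, 17)


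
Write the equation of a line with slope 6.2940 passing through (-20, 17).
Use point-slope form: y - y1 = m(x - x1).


y - 17 = 6.2940(x + 20)
y = 6.2940x + 17 - 6.2940*(-20)
y = 6.2940x + 142.8800

y = 6.2940x + 142.8800


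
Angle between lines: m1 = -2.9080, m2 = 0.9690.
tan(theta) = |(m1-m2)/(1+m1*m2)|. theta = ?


m1-m2 = -3.877
1+m1*m2 = -1.817852
tan(theta) = |-3.877/(-1.817852)| = 2.132737
theta = arctan(|-3.877/(-1.817852)|) = 64.8790 degrees (acute angle)

64.8790 degrees


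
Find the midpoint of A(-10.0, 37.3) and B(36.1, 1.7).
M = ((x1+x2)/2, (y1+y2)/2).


Mx = (-10.0 + 36.1)/2 = 26.1/2 = 13.0500
My = (37.3 + 1.7)/2 = 39.0/2 = 19.5000

(13.0500, 19.5000)


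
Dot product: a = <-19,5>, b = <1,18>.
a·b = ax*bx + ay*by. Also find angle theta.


a·b = -19*1 + 5*18 = -19 + 90 = 71
|a| = sqrt(361+25) = 19.6469
|b| = sqrt(1+324) = 18.0278
cos(theta) = 71/(sqrt(386)*sqrt(325)) = 71/sqrt(125450) = 0.200458
theta = arccos(71/sqrt(125450)) = 78.4363 degrees

a·b = 71, theta = 78.4363 deg


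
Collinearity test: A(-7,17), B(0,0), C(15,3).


-7*(0-3) + 0*(3-17) + 15*(17-0)
= 21 + 0 + 255 = 276

No, not collinear (determinant = 276)


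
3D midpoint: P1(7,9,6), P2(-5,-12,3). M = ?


Mx = (7- 5)/2 = 1.0000
My = (9- 12)/2 = -1.5000
Mz = (6+3)/2 = 4.5000

M = (1.0000, -1.5000, 4.5000)


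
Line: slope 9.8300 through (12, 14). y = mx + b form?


y - 14 = 9.8300(x - 12)
y = 9.8300x + 14 - 9.8300*12
y = 9.8300x - 103.9600

y = 9.8300x - 103.9600


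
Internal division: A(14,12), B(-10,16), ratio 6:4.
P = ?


Px = (6*(-10) + 4*14)/10 = -4/10 = -0.4000
Py = (6*16 + 4*12)/10 = 144/10 = 14.4000

P = (-0.4000, 14.4000)


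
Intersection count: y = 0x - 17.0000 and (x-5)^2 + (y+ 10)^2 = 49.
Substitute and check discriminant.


Substitute y = 0x - 17.0000: (x-5)^2 + (0x- 17.0000+ 10)^2 = 49
Expand to Ax^2 + Bx + C = 0, where b-k = -7
A = 1+m^2 = 1
B = 2(m(b-k) - h) = 2(0*(-7) - 5) = -10
C = h^2 + (b-k)^2 - r^2 = 25 + 49 - 49 = 25
disc = B^2-4AC = 100.0000 - 100.0000 = 0
disc = 0

1 intersection point (tangent)


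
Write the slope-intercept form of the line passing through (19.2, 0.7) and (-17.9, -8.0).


m = (-8.7)/(-37.1) = 0.2345
b = y1 - m*x1 = 0.7 - (-8.7*19.2)/(-37.1) = 0.7 - 4.5024 = -3.8024

y = 0.2345x - 3.8024


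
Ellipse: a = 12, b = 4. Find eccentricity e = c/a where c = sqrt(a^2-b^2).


c = sqrt(144-16) = sqrt(128) = 11.3137
e = c/a = sqrt(128)/12 = 0.9428

e = 0.9428


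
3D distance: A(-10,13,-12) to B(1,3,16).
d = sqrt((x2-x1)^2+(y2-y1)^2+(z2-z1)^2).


dx=11, dy=-10, dz=28
d = sqrt(121+100+784) = sqrt(1005) = 31.7017

31.7017


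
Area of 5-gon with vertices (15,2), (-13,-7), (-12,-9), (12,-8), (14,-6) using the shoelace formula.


sum(xi*y_{i+1}) = 15*(-7) - 13*(-9) - 12*(-8) + 12*(-6) + 14*2 = 64
sum(yi*x_{i+1}) = 2*(-13) - 7*(-12) - 9*12 - 8*14 - 6*15 = -252
Area = |64 + 252|/2 = 316/2 = 158.0000

158.0000 sq units


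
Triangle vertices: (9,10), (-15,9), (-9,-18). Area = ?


9*(9+ 18) = 243
-15*(-18-10) = 420
-9*(10-9) = -9
sum = 654
Area = |654|/2 = 327.0000

327.0000 sq units


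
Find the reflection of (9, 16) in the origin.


Reflection rule for origin: (-x, -y)
(9, 16) -> (-9, -16)

(-9, -16)


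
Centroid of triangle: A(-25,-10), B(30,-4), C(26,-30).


Gx = (-25+30+26)/3 = 31/3 = 10.3333
Gy = (-10- 4- 30)/3 = -44/3 = -14.6667

G = (10.3333, -14.6667)


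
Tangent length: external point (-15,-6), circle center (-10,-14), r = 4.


d = sqrt((-15+ 10)^2 + (-6+ 14)^2) = sqrt(25+64) = 9.4340
L = sqrt(89.0000 - 16) = sqrt(73.0000) = 8.5440

8.5440


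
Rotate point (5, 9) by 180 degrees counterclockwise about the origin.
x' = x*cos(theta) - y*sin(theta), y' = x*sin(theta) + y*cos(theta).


cos(180) = -1, sin(180) = 0
x' = 5*(-1) - 9*0 = -5
y' = 5*0 + 9*(-1) = -9

(-5, -9)


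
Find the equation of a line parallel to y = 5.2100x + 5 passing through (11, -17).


Parallel lines have equal slopes.
m2 = 5.2100
b2 = -17 - 5.2100*11 = -74.3100

y = 5.2100x - 74.3100


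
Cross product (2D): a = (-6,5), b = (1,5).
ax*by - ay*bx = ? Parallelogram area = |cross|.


cross = -6*5 - 5*1 = -30 - 5 = -35
Parallelogram area = |-35| = 35

cross = -35, parallelogram area = 35


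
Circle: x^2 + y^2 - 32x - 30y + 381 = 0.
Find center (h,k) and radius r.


h = -D/2 = 32/2 = 16
k = -E/2 = 30/2 = 15
r^2 = h^2 + k^2 - F = 256 + 225 - 381 = 100
r = 10

Center (16, 15), radius = 10


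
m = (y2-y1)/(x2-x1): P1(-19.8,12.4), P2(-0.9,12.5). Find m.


dy = 12.5 - 12.4 = 0.1
dx = -0.9 + 19.8 = 18.9
m = 0.1/18.9 = 0.0053

m = 0.0053


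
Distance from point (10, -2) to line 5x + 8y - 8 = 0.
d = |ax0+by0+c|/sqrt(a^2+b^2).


|5*10 + 8*(-2) - 8| = |26| = 26
sqrt(25 + 64) = sqrt(89) = 9.4340
d = 26/sqrt(89) = 2.7560

2.7560


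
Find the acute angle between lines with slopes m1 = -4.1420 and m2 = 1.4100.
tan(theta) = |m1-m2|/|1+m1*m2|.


m1-m2 = -5.552
1+m1*m2 = -4.84022
tan(theta) = |-5.552/(-4.84022)| = 1.147055
theta = arctan(|-5.552/(-4.84022)|) = 48.9182 degrees (acute angle)

48.9182 degrees


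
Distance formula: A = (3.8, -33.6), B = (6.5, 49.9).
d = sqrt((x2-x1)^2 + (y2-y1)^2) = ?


dx = 6.5 - 3.8 = 2.7
dy = 49.9 + 33.6 = 83.5
d = sqrt(7.29 + 6972.25) = sqrt(6979.54) = 83.5436

83.5436


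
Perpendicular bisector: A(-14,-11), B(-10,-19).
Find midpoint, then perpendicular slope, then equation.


Midpoint = (-12, -15)
Slope of AB = dy/dx = -8/4 = -2.0000
Perp slope = -dx/dy = 4/8 = 0.5000
b = My - (perp slope)*Mx = -15 + (4*(-12))/(-8) = -15 + 6.0000 = -9.0000

y = 0.5000x - 9.0000


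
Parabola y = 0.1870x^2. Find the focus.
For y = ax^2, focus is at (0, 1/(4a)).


a = 0.1870
4a = 0.7480
focus = (0, 1/0.7480) = (0, 1.3369)

Focus = (0, 1.3369)


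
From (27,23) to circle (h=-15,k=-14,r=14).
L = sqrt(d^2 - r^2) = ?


d = sqrt((27+ 15)^2 + (23+ 14)^2) = sqrt(1764+1369) = 55.9732
L = sqrt(3133.0000 - 196) = sqrt(2937.0000) = 54.1941

54.1941


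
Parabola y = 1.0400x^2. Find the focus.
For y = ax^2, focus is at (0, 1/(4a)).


a = 1.0400
4a = 4.1600
focus = (0, 1/4.1600) = (0, 0.2404)

Focus = (0, 0.2404)


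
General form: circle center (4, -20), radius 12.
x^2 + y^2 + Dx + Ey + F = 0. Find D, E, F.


(x-4)^2 + (y+ 20)^2 = 12^2
D = -2h = -8, E = -2k = 40
F = h^2+k^2-r^2 = 16+400-144 = 272

D = -8, E = 40, F = 272


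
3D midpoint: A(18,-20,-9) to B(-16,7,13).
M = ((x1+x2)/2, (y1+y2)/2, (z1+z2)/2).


Mx = (18- 16)/2 = 1.0000
My = (-20+7)/2 = -6.5000
Mz = (-9+13)/2 = 2.0000

M = (1.0000, -6.5000, 2.0000)


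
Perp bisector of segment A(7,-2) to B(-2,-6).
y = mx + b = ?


Midpoint = (2.5, -4)
Slope of AB = dy/dx = -4/(-9) = 0.4444
Perp slope = -dx/dy = -9/4 = -2.2500
b = My - (perp slope)*Mx = -4 + (-9*2.5)/(-4) = -4 + 5.6250 = 1.6250

y = -2.2500x + 1.6250


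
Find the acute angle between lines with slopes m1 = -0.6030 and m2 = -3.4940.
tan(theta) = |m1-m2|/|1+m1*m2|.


m1-m2 = 2.891
1+m1*m2 = 3.106882
tan(theta) = |2.891/3.106882| = 0.930515
theta = arctan(|2.891/3.106882|) = 42.9386 degrees (acute angle)

42.9386 degrees


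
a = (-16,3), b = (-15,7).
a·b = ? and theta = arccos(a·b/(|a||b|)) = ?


a·b = -16*(-15) + 3*7 = 240 + 21 = 261
|a| = sqrt(256+9) = 16.2788
|b| = sqrt(225+49) = 16.5529
cos(theta) = 261/(sqrt(265)*sqrt(274)) = 261/sqrt(72610) = 0.968595
theta = arccos(261/sqrt(72610)) = 14.3972 degrees

a·b = 261, theta = 14.3972 deg


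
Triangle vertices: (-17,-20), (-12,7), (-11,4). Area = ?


-17*(7-4) = -51
-12*(4+ 20) = -288
-11*(-20-7) = 297
sum = -42
Area = |-42|/2 = 21.0000

21.0000 sq units


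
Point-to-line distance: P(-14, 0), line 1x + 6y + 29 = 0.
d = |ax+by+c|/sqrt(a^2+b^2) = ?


|1*(-14) + 6*0 + 29| = |15| = 15
sqrt(1 + 36) = sqrt(37) = 6.0828
d = 15/sqrt(37) = 2.4660

2.4660


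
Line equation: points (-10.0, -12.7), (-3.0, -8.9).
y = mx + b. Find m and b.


m = (3.8)/(7.0) = 0.5429
b = y1 - m*x1 = -12.7 - (3.8*(-10.0))/(7.0) = -12.7 + 5.4286 = -7.2714

y = 0.5429x - 7.2714


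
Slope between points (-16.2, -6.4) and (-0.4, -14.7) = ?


dy = -14.7 + 6.4 = -8.3
dx = -0.4 + 16.2 = 15.8
m = -8.3/15.8 = -0.5253

m = -0.5253


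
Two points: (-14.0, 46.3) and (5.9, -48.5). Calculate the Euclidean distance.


dx = 5.9 + 14.0 = 19.9
dy = -48.5 - 46.3 = -94.8
d = sqrt(396.01 + 8987.04) = sqrt(9383.05) = 96.8661

96.8661


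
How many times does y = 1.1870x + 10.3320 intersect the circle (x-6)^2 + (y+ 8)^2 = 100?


Substitute y = 1.1870x + 10.3320: (x-6)^2 + (1.1870x+10.3320+ 8)^2 = 100
Expand to Ax^2 + Bx + C = 0, where b-k = 18.332
A = 1+m^2 = 2.408969
B = 2(m(b-k) - h) = 2(1.1870*18.332 - 6) = 31.520168
C = h^2 + (b-k)^2 - r^2 = 36 + 336.062224 - 100 = 272.062224
disc = B^2-4AC = 993.5210 - 2621.5579 = -1628.0369
disc < 0

0 intersection points


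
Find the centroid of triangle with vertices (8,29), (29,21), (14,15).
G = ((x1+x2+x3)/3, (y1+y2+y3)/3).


Gx = (8+29+14)/3 = 51/3 = 17.0000
Gy = (29+21+15)/3 = 65/3 = 21.6667

G = (17.0000, 21.6667)


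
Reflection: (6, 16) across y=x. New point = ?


Reflection rule for y=x: (y, x)
(6, 16) -> (16, 6)

(16, 6)


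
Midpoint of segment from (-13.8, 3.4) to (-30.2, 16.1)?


Mx = (-13.8 - 30.2)/2 = -44.0/2 = -22.0000
My = (3.4 + 16.1)/2 = 19.5/2 = 9.7500

(-22.0000, 9.7500)


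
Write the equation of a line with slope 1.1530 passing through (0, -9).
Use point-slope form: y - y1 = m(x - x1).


y + 9 = 1.1530(x - 0)
y = 1.1530x - 9 - 1.1530*0
y = 1.1530x - 9.0000

y = 1.1530x - 9.0000


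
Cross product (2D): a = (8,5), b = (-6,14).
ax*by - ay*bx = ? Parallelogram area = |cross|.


cross = 8*14 - 5*(-6) = 112 + 30 = 142
Parallelogram area = |142| = 142

cross = 142, parallelogram area = 142


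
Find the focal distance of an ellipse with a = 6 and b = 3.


c^2 = 6^2 - 3^2 = 36 - 9 = 27
c = sqrt(27) = 5.1962

c = 5.1962


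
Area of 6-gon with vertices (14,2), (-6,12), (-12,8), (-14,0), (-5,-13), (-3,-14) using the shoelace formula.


sum(xi*y_{i+1}) = 14*12 - 6*8 - 12*0 - 14*(-13) - 5*(-14) - 3*2 = 366
sum(yi*x_{i+1}) = 2*(-6) + 12*(-12) + 8*(-14) + 0*(-5) - 13*(-3) - 14*14 = -425
Area = |366 + 425|/2 = 791/2 = 395.5000

395.5000 sq units


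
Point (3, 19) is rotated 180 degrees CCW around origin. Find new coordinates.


cos(180) = -1, sin(180) = 0
x' = 3*(-1) - 19*0 = -3
y' = 3*0 + 19*(-1) = -19

(-3, -19)


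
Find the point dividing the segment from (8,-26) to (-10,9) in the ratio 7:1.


Px = (7*(-10) + 1*8)/8 = -62/8 = -7.7500
Py = (7*9 + 1*(-26))/8 = 37/8 = 4.6250

P = (-7.7500, 4.6250)


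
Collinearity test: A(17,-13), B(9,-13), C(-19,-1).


17*(-13+ 1) + 9*(-1+ 13) - 19*(-13+ 13)
= -204 + 108 + 0 = -96

No, not collinear (determinant = -96)


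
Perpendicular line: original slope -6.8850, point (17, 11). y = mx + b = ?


Perpendicular slope = -1/m1 = -1/(-6.8850) = 0.1452
b2 = y0 - m2*x0 = 11 + 17/(-6.8850) = 11 - 2.4691 = 8.5309

y = 0.1452x + 8.5309


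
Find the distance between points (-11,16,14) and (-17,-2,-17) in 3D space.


dx=-6, dy=-18, dz=-31
d = sqrt(36+324+961) = sqrt(1321) = 36.3456

36.3456


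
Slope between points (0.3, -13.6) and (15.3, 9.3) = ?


dy = 9.3 + 13.6 = 22.9
dx = 15.3 - 0.3 = 15.0
m = 22.9/15.0 = 1.5267

m = 1.5267


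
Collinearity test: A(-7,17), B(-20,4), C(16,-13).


-7*(4+ 13) - 20*(-13-17) + 16*(17-4)
= -119 + 600 + 208 = 689

No, not collinear (determinant = 689)


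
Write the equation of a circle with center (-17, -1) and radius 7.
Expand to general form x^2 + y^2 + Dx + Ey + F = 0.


(x+ 17)^2 + (y+ 1)^2 = 7^2
D = -2h = 34, E = -2k = 2
F = h^2+k^2-r^2 = 289+1-49 = 241

x^2 + y^2 + 34x + 2y + 241 = 0


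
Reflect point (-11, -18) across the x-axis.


Reflection rule for x-axis: (x, -y)
(-11, -18) -> (-11, 18)

(-11, 18)


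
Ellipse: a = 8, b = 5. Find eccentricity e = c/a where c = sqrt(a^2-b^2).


c = sqrt(64-25) = sqrt(39) = 6.2450
e = c/a = sqrt(39)/8 = 0.7806

e = 0.7806


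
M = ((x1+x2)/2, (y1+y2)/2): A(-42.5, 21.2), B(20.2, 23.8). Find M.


Mx = (-42.5 + 20.2)/2 = -22.3/2 = -11.1500
My = (21.2 + 23.8)/2 = 45.0/2 = 22.5000

(-11.1500, 22.5000)


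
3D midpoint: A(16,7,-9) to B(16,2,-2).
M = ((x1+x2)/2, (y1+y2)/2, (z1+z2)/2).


Mx = (16+16)/2 = 16.0000
My = (7+2)/2 = 4.5000
Mz = (-9- 2)/2 = -5.5000

M = (16.0000, 4.5000, -5.5000)


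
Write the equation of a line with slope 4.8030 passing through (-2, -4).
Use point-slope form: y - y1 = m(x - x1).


y + 4 = 4.8030(x + 2)
y = 4.8030x - 4 - 4.8030*(-2)
y = 4.8030x + 5.6060

y = 4.8030x + 5.6060


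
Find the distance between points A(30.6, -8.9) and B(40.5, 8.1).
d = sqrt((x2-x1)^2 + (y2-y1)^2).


dx = 40.5 - 30.6 = 9.9
dy = 8.1 + 8.9 = 17.0
d = sqrt(98.01 + 289.0) = sqrt(387.01) = 19.6726

19.6726


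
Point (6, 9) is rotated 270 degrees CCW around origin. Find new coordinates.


cos(270) = 0, sin(270) = -1
x' = 6*0 - 9*(-1) = 9
y' = 6*(-1) + 9*0 = -6

(9, -6)


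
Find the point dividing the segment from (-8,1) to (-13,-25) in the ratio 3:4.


Px = (3*(-13) + 4*(-8))/7 = -71/7 = -10.1429
Py = (3*(-25) + 4*1)/7 = -71/7 = -10.1429

P = (-10.1429, -10.1429)


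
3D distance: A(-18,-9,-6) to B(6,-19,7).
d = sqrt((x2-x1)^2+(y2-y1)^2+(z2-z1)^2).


dx=24, dy=-10, dz=13
d = sqrt(576+100+169) = sqrt(845) = 29.0689

29.0689


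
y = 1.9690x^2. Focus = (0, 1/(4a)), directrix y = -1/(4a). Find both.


a = 1.9690
1/(4a) = 0.1270
Focus = (0, 0.1270)
Directrix: y = -0.1270

Focus = (0, 0.1270), Directrix: y = -0.1270


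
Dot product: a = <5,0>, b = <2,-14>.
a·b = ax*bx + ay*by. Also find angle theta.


a·b = 5*2 + 0*(-14) = 10 + 0 = 10
|a| = sqrt(25+0) = 5.0000
|b| = sqrt(4+196) = 14.1421
cos(theta) = 10/(sqrt(25)*sqrt(200)) = 10/sqrt(5000) = 0.141421
theta = arccos(10/sqrt(5000)) = 81.8699 degrees

a·b = 10, theta = 81.8699 deg


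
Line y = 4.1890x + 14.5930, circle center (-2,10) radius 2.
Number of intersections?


Substitute y = 4.1890x + 14.5930: (x+ 2)^2 + (4.1890x+14.5930-10)^2 = 4
Expand to Ax^2 + Bx + C = 0, where b-k = 4.593
A = 1+m^2 = 18.547721
B = 2(m(b-k) - h) = 2(4.1890*4.593 + 2) = 42.480154
C = h^2 + (b-k)^2 - r^2 = 4 + 21.095649 - 4 = 21.095649
disc = B^2-4AC = 1804.5635 - 1565.1048 = 239.4587
disc > 0

2 intersection points


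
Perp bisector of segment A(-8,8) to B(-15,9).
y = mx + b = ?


Midpoint = (-11.5, 8.5)
Slope of AB = dy/dx = 1/(-7) = -0.1429
Perp slope = -dx/dy = 7/1 = 7.0000
b = My - (perp slope)*Mx = 8.5 + (-7*(-11.5))/1 = 8.5 + 80.5000 = 89.0000

y = 7.0000x + 89.0000


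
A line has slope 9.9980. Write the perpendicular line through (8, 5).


Perpendicular slope = -1/m1 = -1/9.9980 = -0.1000
b2 = y0 - m2*x0 = 5 + 8/9.9980 = 5 + 0.8002 = 5.8002

y = -0.1000x + 5.8002


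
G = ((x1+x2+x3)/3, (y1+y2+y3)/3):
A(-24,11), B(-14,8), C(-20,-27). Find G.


Gx = (-24- 14- 20)/3 = -58/3 = -19.3333
Gy = (11+8- 27)/3 = -8/3 = -2.6667

G = (-19.3333, -2.6667)


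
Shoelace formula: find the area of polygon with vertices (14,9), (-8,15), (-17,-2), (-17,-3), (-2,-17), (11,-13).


sum(xi*y_{i+1}) = 14*15 - 8*(-2) - 17*(-3) - 17*(-17) - 2*(-13) + 11*9 = 691
sum(yi*x_{i+1}) = 9*(-8) + 15*(-17) - 2*(-17) - 3*(-2) - 17*11 - 13*14 = -656
Area = |691 + 656|/2 = 1347/2 = 673.5000

673.5000 sq units


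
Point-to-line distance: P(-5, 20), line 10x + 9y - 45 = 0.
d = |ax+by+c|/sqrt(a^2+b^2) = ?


|10*(-5) + 9*20 - 45| = |85| = 85
sqrt(100 + 81) = sqrt(181) = 13.4536
d = 85/sqrt(181) = 6.3180

6.3180


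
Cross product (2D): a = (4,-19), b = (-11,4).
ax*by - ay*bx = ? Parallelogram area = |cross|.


cross = 4*4 + 19*(-11) = 16 - 209 = -193
Parallelogram area = |-193| = 193

cross = -193, parallelogram area = 193


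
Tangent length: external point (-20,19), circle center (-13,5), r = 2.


d = sqrt((-20+ 13)^2 + (19-5)^2) = sqrt(49+196) = 15.6525
L = sqrt(245.0000 - 4) = sqrt(241.0000) = 15.5242

15.5242


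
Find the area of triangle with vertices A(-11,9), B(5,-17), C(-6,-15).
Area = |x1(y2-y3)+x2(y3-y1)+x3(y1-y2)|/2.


-11*(-17+ 15) = 22
5*(-15-9) = -120
-6*(9+ 17) = -156
sum = -254
Area = |-254|/2 = 127.0000

127.0000 sq units


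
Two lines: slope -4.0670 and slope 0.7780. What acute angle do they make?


m1-m2 = -4.845
1+m1*m2 = -2.164126
tan(theta) = |-4.845/(-2.164126)| = 2.238779
theta = arctan(|-4.845/(-2.164126)|) = 65.9310 degrees (acute angle)

65.9310 degrees


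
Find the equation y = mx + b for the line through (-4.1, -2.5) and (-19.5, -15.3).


m = (-12.8)/(-15.4) = 0.8312
b = y1 - m*x1 = -2.5 - (-12.8*(-4.1))/(-15.4) = -2.5 + 3.4078 = 0.9078

y = 0.8312x + 0.9078


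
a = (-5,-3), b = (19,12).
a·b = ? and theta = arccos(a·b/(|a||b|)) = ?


a·b = -5*19 - 3*12 = -95 - 36 = -131
|a| = sqrt(25+9) = 5.8310
|b| = sqrt(361+144) = 22.4722
cos(theta) = -131/(sqrt(34)*sqrt(505)) = -131/sqrt(17170) = -0.999738
theta = arccos(-131/sqrt(17170)) = 178.6881 degrees

a·b = -131, theta = 178.6881 deg


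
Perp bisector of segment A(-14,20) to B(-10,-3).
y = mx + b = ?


Midpoint = (-12, 8.5)
Slope of AB = dy/dx = -23/4 = -5.7500
Perp slope = -dx/dy = 4/23 = 0.1739
b = My - (perp slope)*Mx = 8.5 + (4*(-12))/(-23) = 8.5 + 2.0870 = 10.5870

y = 0.1739x + 10.5870


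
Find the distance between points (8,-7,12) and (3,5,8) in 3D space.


dx=-5, dy=12, dz=-4
d = sqrt(25+144+16) = sqrt(185) = 13.6015

13.6015


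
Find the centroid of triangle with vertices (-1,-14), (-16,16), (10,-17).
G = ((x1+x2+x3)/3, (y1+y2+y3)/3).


Gx = (-1- 16+10)/3 = -7/3 = -2.3333
Gy = (-14+16- 17)/3 = -15/3 = -5.0000

G = (-2.3333, -5.0000)


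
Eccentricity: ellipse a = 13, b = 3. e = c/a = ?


c = sqrt(169-9) = sqrt(160) = 12.6491
e = c/a = sqrt(160)/13 = 0.9730

e = 0.9730


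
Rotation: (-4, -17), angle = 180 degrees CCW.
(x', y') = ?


cos(180) = -1, sin(180) = 0
x' = -4*(-1) + 17*0 = 4
y' = -4*0 - 17*(-1) = 17

(4, 17)


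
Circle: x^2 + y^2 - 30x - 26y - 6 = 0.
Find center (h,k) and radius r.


h = -D/2 = 30/2 = 15
k = -E/2 = 26/2 = 13
r^2 = h^2 + k^2 - F = 225 + 169 + 6 = 400
r = 20

Center (15, 13), radius = 20


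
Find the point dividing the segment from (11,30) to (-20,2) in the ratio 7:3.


Px = (7*(-20) + 3*11)/10 = -107/10 = -10.7000
Py = (7*2 + 3*30)/10 = 104/10 = 10.4000

P = (-10.7000, 10.4000)


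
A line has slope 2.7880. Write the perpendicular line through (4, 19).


Perpendicular slope = -1/m1 = -1/2.7880 = -0.3587
b2 = y0 - m2*x0 = 19 + 4/2.7880 = 19 + 1.4347 = 20.4347

y = -0.3587x + 20.4347


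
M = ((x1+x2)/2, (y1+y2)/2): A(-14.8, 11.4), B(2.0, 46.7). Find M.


Mx = (-14.8 + 2.0)/2 = -12.8/2 = -6.4000
My = (11.4 + 46.7)/2 = 58.1/2 = 29.0500

(-6.4000, 29.0500)


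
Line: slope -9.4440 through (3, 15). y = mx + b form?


y - 15 = -9.4440(x - 3)
y = -9.4440x + 15 + 9.4440*3
y = -9.4440x + 43.3320

y = -9.4440x + 43.3320


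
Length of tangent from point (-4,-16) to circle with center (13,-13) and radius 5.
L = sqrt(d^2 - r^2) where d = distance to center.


d = sqrt((-4-13)^2 + (-16+ 13)^2) = sqrt(289+9) = 17.2627
L = sqrt(298.0000 - 25) = sqrt(273.0000) = 16.5227

16.5227


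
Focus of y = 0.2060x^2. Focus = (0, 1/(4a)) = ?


a = 0.2060
4a = 0.8240
focus = (0, 1/0.8240) = (0, 1.2136)

Focus = (0, 1.2136)


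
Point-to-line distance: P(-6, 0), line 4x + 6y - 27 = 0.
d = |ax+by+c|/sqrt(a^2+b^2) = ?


|4*(-6) + 6*0 - 27| = |-51| = 51
sqrt(16 + 36) = sqrt(52) = 7.2111
d = 51/sqrt(52) = 7.0724

7.0724


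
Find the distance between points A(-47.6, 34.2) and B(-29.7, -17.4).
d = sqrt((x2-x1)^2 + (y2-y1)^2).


dx = -29.7 + 47.6 = 17.9
dy = -17.4 - 34.2 = -51.6
d = sqrt(320.41 + 2662.56) = sqrt(2982.97) = 54.6166

54.6166


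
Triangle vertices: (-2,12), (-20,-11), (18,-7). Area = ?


-2*(-11+ 7) = 8
-20*(-7-12) = 380
18*(12+ 11) = 414
sum = 802
Area = |802|/2 = 401.0000

401.0000 sq units


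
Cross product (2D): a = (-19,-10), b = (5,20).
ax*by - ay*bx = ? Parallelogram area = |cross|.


cross = -19*20 + 10*5 = -380 + 50 = -330
Parallelogram area = |-330| = 330

cross = -330, parallelogram area = 330


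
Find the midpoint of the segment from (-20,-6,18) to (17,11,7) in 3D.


Mx = (-20+17)/2 = -1.5000
My = (-6+11)/2 = 2.5000
Mz = (18+7)/2 = 12.5000

M = (-1.5000, 2.5000, 12.5000)


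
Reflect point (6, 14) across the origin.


Reflection rule for origin: (-x, -y)
(6, 14) -> (-6, -14)

(-6, -14)


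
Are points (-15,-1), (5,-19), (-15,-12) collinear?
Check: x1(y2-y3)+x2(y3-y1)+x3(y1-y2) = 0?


-15*(-19+ 12) + 5*(-12+ 1) - 15*(-1+ 19)
= 105 - 55 - 270 = -220

No, not collinear (determinant = -220)


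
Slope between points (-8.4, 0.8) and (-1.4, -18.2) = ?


dy = -18.2 - 0.8 = -19.0
dx = -1.4 + 8.4 = 7.0
m = -19.0/7.0 = -2.7143

m = -2.7143


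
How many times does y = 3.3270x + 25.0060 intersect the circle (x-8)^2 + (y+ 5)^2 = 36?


Substitute y = 3.3270x + 25.0060: (x-8)^2 + (3.3270x+25.0060+ 5)^2 = 36
Expand to Ax^2 + Bx + C = 0, where b-k = 30.006
A = 1+m^2 = 12.068929
B = 2(m(b-k) - h) = 2(3.3270*30.006 - 8) = 183.659924
C = h^2 + (b-k)^2 - r^2 = 64 + 900.360036 - 36 = 928.360036
disc = B^2-4AC = 33730.9677 - 44817.2454 = -11086.2777
disc < 0

0 intersection points


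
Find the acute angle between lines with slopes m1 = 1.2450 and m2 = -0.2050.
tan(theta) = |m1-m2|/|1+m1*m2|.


m1-m2 = 1.45
1+m1*m2 = 0.744775
tan(theta) = |1.45/0.744775| = 1.946897
theta = arctan(|1.45/0.744775|) = 62.8132 degrees (acute angle)

62.8132 degrees


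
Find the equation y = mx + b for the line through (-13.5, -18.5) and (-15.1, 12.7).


m = (31.2)/(-1.6) = -19.5000
b = y1 - m*x1 = -18.5 - (31.2*(-13.5))/(-1.6) = -18.5 - 263.2500 = -281.7500

y = -19.5000x - 281.7500


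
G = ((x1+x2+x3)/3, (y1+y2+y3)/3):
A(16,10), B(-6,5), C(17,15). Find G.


Gx = (16- 6+17)/3 = 27/3 = 9.0000
Gy = (10+5+15)/3 = 30/3 = 10.0000

G = (9.0000, 10.0000)


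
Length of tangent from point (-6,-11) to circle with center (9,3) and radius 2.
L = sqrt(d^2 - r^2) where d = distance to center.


d = sqrt((-6-9)^2 + (-11-3)^2) = sqrt(225+196) = 20.5183
L = sqrt(421.0000 - 4) = sqrt(417.0000) = 20.4206

20.4206


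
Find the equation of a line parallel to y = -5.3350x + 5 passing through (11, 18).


Parallel lines have equal slopes.
m2 = -5.3350
b2 = 18 + 5.3350*11 = 76.6850

y = -5.3350x + 76.6850


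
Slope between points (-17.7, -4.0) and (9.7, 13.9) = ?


dy = 13.9 + 4.0 = 17.9
dx = 9.7 + 17.7 = 27.4
m = 17.9/27.4 = 0.6533

m = 0.6533


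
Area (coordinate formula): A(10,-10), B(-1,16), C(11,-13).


10*(16+ 13) = 290
-1*(-13+ 10) = 3
11*(-10-16) = -286
sum = 7
Area = |7|/2 = 3.5000

3.5000 sq units


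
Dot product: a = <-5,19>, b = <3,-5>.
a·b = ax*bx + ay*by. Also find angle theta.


a·b = -5*3 + 19*(-5) = -15 - 95 = -110
|a| = sqrt(25+361) = 19.6469
|b| = sqrt(9+25) = 5.8310
cos(theta) = -110/(sqrt(386)*sqrt(34)) = -110/sqrt(13124) = -0.960195
theta = arccos(-110/sqrt(13124)) = 163.7798 degrees

a·b = -110, theta = 163.7798 deg


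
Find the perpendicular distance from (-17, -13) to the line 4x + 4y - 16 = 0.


|4*(-17) + 4*(-13) - 16| = |-136| = 136
sqrt(16 + 16) = sqrt(32) = 5.6569
d = 136/sqrt(32) = 24.0416

24.0416


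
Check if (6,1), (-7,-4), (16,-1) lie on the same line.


6*(-4+ 1) - 7*(-1-1) + 16*(1+ 4)
= -18 + 14 + 80 = 76

No, not collinear (determinant = 76)


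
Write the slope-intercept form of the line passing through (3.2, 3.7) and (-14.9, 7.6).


m = (3.9)/(-18.1) = -0.2155
b = y1 - m*x1 = 3.7 - (3.9*3.2)/(-18.1) = 3.7 + 0.6895 = 4.3895

y = -0.2155x + 4.3895


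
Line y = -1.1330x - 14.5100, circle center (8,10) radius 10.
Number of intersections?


Substitute y = -1.1330x - 14.5100: (x-8)^2 + (-1.1330x- 14.5100-10)^2 = 100
Expand to Ax^2 + Bx + C = 0, where b-k = -24.51
A = 1+m^2 = 2.283689
B = 2(m(b-k) - h) = 2(-1.1330*(-24.51) - 8) = 39.53966
C = h^2 + (b-k)^2 - r^2 = 64 + 600.7401 - 100 = 564.7401
disc = B^2-4AC = 1563.3847 - 5158.7630 = -3595.3783
disc < 0

0 intersection points


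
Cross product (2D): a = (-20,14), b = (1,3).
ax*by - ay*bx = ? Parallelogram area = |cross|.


cross = -20*3 - 14*1 = -60 - 14 = -74
Parallelogram area = |-74| = 74

cross = -74, parallelogram area = 74


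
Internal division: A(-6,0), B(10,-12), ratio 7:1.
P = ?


Px = (7*10 + 1*(-6))/8 = 64/8 = 8.0000
Py = (7*(-12) + 1*0)/8 = -84/8 = -10.5000

P = (8.0000, -10.5000)


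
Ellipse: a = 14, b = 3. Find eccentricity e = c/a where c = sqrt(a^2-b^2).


c = sqrt(196-9) = sqrt(187) = 13.6748
e = c/a = sqrt(187)/14 = 0.9768

e = 0.9768


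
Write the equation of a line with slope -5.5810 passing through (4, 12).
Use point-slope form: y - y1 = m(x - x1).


y - 12 = -5.5810(x - 4)
y = -5.5810x + 12 + 5.5810*4
y = -5.5810x + 34.3240

y = -5.5810x + 34.3240


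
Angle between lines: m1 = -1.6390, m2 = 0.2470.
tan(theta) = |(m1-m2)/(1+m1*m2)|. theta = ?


m1-m2 = -1.886
1+m1*m2 = 0.595167
tan(theta) = |-1.886/0.595167| = 3.168858
theta = arctan(|-1.886/0.595167|) = 72.4858 degrees (acute angle)

72.4858 degrees


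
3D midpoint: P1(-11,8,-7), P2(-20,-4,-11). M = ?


Mx = (-11- 20)/2 = -15.5000
My = (8- 4)/2 = 2.0000
Mz = (-7- 11)/2 = -9.0000

M = (-15.5000, 2.0000, -9.0000)


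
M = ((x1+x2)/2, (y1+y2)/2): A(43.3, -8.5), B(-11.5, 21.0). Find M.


Mx = (43.3 - 11.5)/2 = 31.8/2 = 15.9000
My = (-8.5 + 21.0)/2 = 12.5/2 = 6.2500

(15.9000, 6.2500)


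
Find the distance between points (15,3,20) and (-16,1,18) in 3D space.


dx=-31, dy=-2, dz=-2
d = sqrt(961+4+4) = sqrt(969) = 31.1288

31.1288


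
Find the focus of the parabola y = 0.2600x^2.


a = 0.2600
4a = 1.0400
focus = (0, 1/1.0400) = (0, 0.9615)

Focus = (0, 0.9615)


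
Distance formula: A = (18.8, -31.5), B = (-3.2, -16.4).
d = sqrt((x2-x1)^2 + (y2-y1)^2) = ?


dx = -3.2 - 18.8 = -22.0
dy = -16.4 + 31.5 = 15.1
d = sqrt(484.0 + 228.01) = sqrt(712.01) = 26.6835

26.6835


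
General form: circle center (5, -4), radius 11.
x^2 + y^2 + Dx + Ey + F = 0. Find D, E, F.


(x-5)^2 + (y+ 4)^2 = 11^2
D = -2h = -10, E = -2k = 8
F = h^2+k^2-r^2 = 25+16-121 = -80

D = -10, E = 8, F = -80


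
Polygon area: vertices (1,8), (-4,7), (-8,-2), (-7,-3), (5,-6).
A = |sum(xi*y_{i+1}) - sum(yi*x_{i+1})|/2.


sum(xi*y_{i+1}) = 1*7 - 4*(-2) - 8*(-3) - 7*(-6) + 5*8 = 121
sum(yi*x_{i+1}) = 8*(-4) + 7*(-8) - 2*(-7) - 3*5 - 6*1 = -95
Area = |121 + 95|/2 = 216/2 = 108.0000

108.0000 sq units


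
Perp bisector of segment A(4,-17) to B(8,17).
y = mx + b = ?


Midpoint = (6, 0)
Slope of AB = dy/dx = 34/4 = 8.5000
Perp slope = -dx/dy = -4/34 = -0.1176
b = My - (perp slope)*Mx = 0 + (4*6)/34 = 0 + 0.7059 = 0.7059

y = -0.1176x + 0.7059


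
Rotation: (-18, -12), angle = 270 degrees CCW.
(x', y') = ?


cos(270) = 0, sin(270) = -1
x' = -18*0 + 12*(-1) = -12
y' = -18*(-1) - 12*0 = 18

(-12, 18)
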